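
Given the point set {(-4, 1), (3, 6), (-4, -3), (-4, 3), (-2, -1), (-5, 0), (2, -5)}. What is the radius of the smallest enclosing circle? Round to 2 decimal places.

A smallest enclosing disk is always determined by at most three of the input points on its boundary.
The minimum enclosing circle is determined by three boundary points: (3, 6), (-4, -3), (2, -5).
Their circumcentre is (19/34, 23/34) with r² = 19825/578.
The farthest remaining point (-5, 0) is at distance² 18125/578 ≤ 19825/578.
r = √(19825/578) ≈ 5.86.

5.86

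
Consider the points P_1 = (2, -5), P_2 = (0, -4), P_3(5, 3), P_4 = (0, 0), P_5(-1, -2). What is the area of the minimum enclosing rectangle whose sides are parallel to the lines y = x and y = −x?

42

In coordinates u = x + y, v = x − y the rectangle is axis-aligned; the map (x,y)→(u,v) scales areas by 2.
u-values: -3, -4, 8, 0, -3; range = 8 − (-4) = 12.
v-values: 7, 4, 2, 0, 1; range = 7 − 0 = 7.
Area = (12 × 7) / 2 = 42.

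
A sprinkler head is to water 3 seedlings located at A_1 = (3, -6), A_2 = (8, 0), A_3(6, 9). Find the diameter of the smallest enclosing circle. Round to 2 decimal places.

Side lengths²: A_1A_2² = 61, A_1A_3² = 234, A_2A_3² = 85.
Since A_1A_3² = 234 ≥ 85 + 61 = 146, the angle opposite A_1A_3 is not acute, so the smallest enclosing circle has A_1A_3 as diameter.
Centre = midpoint of A_1A_3 = (4.5, 1.5), r² = 234/4 = 58.5.
Diameter = 2r = 2√(58.5) ≈ 15.30.

15.30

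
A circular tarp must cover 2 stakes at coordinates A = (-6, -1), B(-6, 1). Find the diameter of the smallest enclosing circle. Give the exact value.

2

The smallest circle enclosing two points has them as diameter endpoints.
Centre = midpoint = (-6, 0); r² = |AB|²/4 = 4/4 = 1.
Diameter = 2r = 2√1 = 2.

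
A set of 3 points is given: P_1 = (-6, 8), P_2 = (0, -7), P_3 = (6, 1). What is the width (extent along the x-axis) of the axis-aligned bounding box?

12

max x = 6, min x = -6, so width = 12.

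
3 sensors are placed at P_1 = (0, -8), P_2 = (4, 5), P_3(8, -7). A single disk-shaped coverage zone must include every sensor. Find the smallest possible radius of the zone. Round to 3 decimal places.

6.935

Side lengths²: P_1P_2² = 185, P_1P_3² = 65, P_2P_3² = 160.
Since P_1P_2² = 185 < 160 + 65 = 225, the triangle is acute, so the smallest enclosing circle is the circumcircle.
Circumcentre = (3.3, -1.9), r² = 48.1.
r = √(48.1) ≈ 6.935.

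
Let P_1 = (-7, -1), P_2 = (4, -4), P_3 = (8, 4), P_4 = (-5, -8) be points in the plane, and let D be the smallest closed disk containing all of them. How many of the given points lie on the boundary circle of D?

A smallest enclosing disk is always determined by at most three of the input points on its boundary.
The farthest pair is P_3–P_4 with squared distance 313. The circle on this segment as diameter has centre (1.5, -2) and r² = 313/4 = 78.25.
Check P_1: distance² to centre = 73.25 ≤ 78.25, so it lies inside.
All remaining points lie in this disk, and no smaller disk contains both endpoints, so this is the minimum enclosing circle.
The points at distance exactly r from the centre are P_3, P_4 — 2 points.

2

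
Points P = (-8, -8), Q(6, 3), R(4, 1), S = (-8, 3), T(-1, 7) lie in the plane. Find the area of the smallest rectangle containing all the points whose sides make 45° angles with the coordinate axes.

175

In coordinates u = x + y, v = x − y the rectangle is axis-aligned; the map (x,y)→(u,v) scales areas by 2.
u-values: -16, 9, 5, -5, 6; range = 9 − (-16) = 25.
v-values: 0, 3, 3, -11, -8; range = 3 − (-11) = 14.
Area = (25 × 14) / 2 = 175.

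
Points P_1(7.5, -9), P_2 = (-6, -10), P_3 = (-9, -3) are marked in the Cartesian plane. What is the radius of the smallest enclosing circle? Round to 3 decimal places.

Side lengths²: P_1P_2² = 183.25, P_1P_3² = 308.25, P_2P_3² = 58.
Since P_1P_3² = 308.25 ≥ 183.25 + 58 = 241.25, the angle opposite P_1P_3 is not acute, so the smallest enclosing circle has P_1P_3 as diameter.
Centre = midpoint of P_1P_3 = (-0.75, -6), r² = 308.25/4 = 77.0625.
r = √(77.0625) ≈ 8.779.

8.779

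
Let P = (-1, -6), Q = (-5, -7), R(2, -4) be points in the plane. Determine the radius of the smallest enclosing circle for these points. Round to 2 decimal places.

Side lengths²: PQ² = 17, PR² = 13, QR² = 58.
Since QR² = 58 ≥ 17 + 13 = 30, the angle opposite QR is not acute, so the smallest enclosing circle has QR as diameter.
Centre = midpoint of QR = (-1.5, -5.5), r² = 58/4 = 14.5.
r = √(14.5) ≈ 3.81.

3.81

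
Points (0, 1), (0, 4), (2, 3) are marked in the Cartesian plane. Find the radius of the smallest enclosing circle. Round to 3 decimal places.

1.581

Call the three points A, B, C in the order given.
Side lengths²: AB² = 9, AC² = 8, BC² = 5.
Since AB² = 9 < 8 + 5 = 13, the triangle is acute, so the smallest enclosing circle is the circumcircle.
Circumcentre = (0.5, 2.5), r² = 2.5.
r = √(2.5) ≈ 1.581.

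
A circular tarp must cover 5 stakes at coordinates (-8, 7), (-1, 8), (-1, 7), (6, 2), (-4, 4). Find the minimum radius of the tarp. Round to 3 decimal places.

By Welzl's lemma the MEC is supported by two points (diametrically opposite) or three points (on a circumcircle).
The farthest pair is (-8, 7)–(6, 2) with squared distance 221. The circle on this segment as diameter has centre (-1, 4.5) and r² = 221/4 = 55.25.
Check (-1, 8): distance² to centre = 12.25 ≤ 55.25, so it lies inside.
All remaining points lie in this disk, and no smaller disk contains both endpoints, so this is the minimum enclosing circle.
r = √(55.25) ≈ 7.433.

7.433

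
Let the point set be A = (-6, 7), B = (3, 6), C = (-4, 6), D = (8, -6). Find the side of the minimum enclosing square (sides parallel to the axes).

The bounding box has width 14 and height 13.
An axis-aligned square enclosing the set must have side ≥ max(width, height).
So the minimum side is max(14, 13) = 14.

14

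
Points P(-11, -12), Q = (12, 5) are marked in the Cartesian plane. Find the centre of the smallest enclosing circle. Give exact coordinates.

(0.5, -3.5)

The smallest circle enclosing two points has them as diameter endpoints.
Centre = midpoint = (0.5, -3.5); r² = |PQ|²/4 = 818/4 = 204.5.
Centre = (0.5, -3.5).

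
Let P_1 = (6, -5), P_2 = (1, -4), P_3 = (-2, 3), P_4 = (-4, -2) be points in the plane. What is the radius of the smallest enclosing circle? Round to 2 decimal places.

5.68

A smallest enclosing disk is always determined by at most three of the input points on its boundary.
The minimum enclosing circle is determined by three boundary points: P_1, P_3, P_4.
Their circumcentre is (23/14, -19/14) with r² = 3161/98.
The farthest remaining point P_2 is at distance² 725/98 ≤ 3161/98.
r = √(3161/98) ≈ 5.68.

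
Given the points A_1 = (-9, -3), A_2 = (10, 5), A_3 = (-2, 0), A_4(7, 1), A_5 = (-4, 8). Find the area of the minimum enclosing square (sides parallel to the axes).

361

The bounding box has width 19 and height 11.
An axis-aligned square enclosing the set must have side ≥ max(width, height).
So the minimum side is max(19, 11) = 19.
Area = 19² = 361.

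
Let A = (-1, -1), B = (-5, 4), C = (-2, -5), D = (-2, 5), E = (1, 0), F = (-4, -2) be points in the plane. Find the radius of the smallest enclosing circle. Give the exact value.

5

A smallest enclosing disk is always determined by at most three of the input points on its boundary.
The farthest pair is C–D with squared distance 100. The circle on this segment as diameter has centre (-2, 0) and r² = 100/4 = 25.
Check A: distance² to centre = 2 ≤ 25, so it lies inside.
All remaining points lie in this disk, and no smaller disk contains both endpoints, so this is the minimum enclosing circle.
r = √25 = 5.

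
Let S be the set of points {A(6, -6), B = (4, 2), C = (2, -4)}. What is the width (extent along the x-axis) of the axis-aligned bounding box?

4

max x = 6, min x = 2, so width = 4.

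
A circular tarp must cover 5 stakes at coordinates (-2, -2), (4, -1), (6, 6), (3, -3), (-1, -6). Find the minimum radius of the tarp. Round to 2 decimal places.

A smallest enclosing disk is always determined by at most three of the input points on its boundary.
The farthest pair is (6, 6)–(-1, -6) with squared distance 193. The circle on this segment as diameter has centre (2.5, 0) and r² = 193/4 = 48.25.
Check (-2, -2): distance² to centre = 24.25 ≤ 48.25, so it lies inside.
All remaining points lie in this disk, and no smaller disk contains both endpoints, so this is the minimum enclosing circle.
r = √(48.25) ≈ 6.95.

6.95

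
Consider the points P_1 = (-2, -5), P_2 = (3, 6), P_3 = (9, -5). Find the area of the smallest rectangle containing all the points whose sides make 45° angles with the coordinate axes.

136

In coordinates u = x + y, v = x − y the rectangle is axis-aligned; the map (x,y)→(u,v) scales areas by 2.
u-values: -7, 9, 4; range = 9 − (-7) = 16.
v-values: 3, -3, 14; range = 14 − (-3) = 17.
Area = (16 × 17) / 2 = 136.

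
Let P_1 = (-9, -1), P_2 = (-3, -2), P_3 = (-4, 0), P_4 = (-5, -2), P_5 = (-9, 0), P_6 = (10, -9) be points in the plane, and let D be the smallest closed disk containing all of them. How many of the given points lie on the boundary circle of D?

2

By Welzl's lemma the MEC is supported by two points (diametrically opposite) or three points (on a circumcircle).
The farthest pair is P_5–P_6 with squared distance 442. The circle on this segment as diameter has centre (0.5, -4.5) and r² = 442/4 = 110.5.
Check P_1: distance² to centre = 102.5 ≤ 110.5, so it lies inside.
All remaining points lie in this disk, and no smaller disk contains both endpoints, so this is the minimum enclosing circle.
The points at distance exactly r from the centre are P_5, P_6 — 2 points.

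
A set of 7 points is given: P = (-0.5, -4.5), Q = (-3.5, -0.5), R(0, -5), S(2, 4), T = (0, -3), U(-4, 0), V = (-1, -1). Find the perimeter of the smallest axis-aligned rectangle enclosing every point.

30

Width = max x − min x = 2 − (-4) = 6.
Height = max y − min y = 4 − (-5) = 9.
Perimeter = 2(6 + 9) = 30.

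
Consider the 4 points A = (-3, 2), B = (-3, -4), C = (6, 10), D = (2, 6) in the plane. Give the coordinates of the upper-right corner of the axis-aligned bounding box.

(6, 10)

x-range [-3, 6], y-range [-4, 10].
The upper-right corner is (6, 10).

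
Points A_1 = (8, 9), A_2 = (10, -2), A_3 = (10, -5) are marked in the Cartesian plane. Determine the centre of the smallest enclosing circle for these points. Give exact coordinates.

Side lengths²: A_1A_2² = 125, A_1A_3² = 200, A_2A_3² = 9.
Since A_1A_3² = 200 ≥ 125 + 9 = 134, the angle opposite A_1A_3 is not acute, so the smallest enclosing circle has A_1A_3 as diameter.
Centre = midpoint of A_1A_3 = (9, 2), r² = 200/4 = 50.
Centre = (9, 2).

(9, 2)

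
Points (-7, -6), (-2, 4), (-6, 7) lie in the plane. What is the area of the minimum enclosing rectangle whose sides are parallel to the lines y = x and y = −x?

90

In coordinates u = x + y, v = x − y the rectangle is axis-aligned; the map (x,y)→(u,v) scales areas by 2.
u-values: -13, 2, 1; range = 2 − (-13) = 15.
v-values: -1, -6, -13; range = -1 − (-13) = 12.
Area = (15 × 12) / 2 = 90.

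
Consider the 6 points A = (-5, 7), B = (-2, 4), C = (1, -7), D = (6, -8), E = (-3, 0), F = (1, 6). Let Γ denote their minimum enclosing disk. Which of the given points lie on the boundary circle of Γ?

The minimum enclosing circle of a finite set is fixed by two of the points (as a diameter) or three (as a circumcircle).
The farthest pair is A–D with squared distance 346. The circle on this segment as diameter has centre (0.5, -0.5) and r² = 346/4 = 86.5.
Check B: distance² to centre = 26.5 ≤ 86.5, so it lies inside.
All remaining points lie in this disk, and no smaller disk contains both endpoints, so this is the minimum enclosing circle.
The points at distance exactly r from the centre are A, D — 2 points.

A, D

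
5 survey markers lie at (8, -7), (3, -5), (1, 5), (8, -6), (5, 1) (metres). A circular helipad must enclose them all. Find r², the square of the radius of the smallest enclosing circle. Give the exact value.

The farthest pair is (8, -7)–(1, 5) with squared distance 193. The circle on this segment as diameter has centre (4.5, -1) and r² = 193/4 = 48.25.
Check (3, -5): distance² to centre = 18.25 ≤ 48.25, so it lies inside.
All remaining points lie in this disk, and no smaller disk contains both endpoints, so this is the minimum enclosing circle.

48.25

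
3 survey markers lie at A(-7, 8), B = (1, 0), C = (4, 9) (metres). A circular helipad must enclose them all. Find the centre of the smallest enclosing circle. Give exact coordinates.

(-1.25, 5.75)

Side lengths²: AB² = 128, AC² = 122, BC² = 90.
Since AB² = 128 < 122 + 90 = 212, the triangle is acute, so the smallest enclosing circle is the circumcircle.
Circumcentre = (-1.25, 5.75), r² = 38.125.
Centre = (-1.25, 5.75).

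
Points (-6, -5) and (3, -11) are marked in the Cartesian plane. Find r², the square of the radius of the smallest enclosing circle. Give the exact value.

The smallest circle enclosing two points has them as diameter endpoints.
Centre = midpoint = (-1.5, -8); r² = |(-6, -5)−(3, -11)|²/4 = 117/4 = 29.25.

29.25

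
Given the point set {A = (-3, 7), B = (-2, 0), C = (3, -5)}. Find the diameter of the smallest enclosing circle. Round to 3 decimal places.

Side lengths²: AB² = 50, AC² = 180, BC² = 50.
Since AC² = 180 ≥ 50 + 50 = 100, the angle opposite AC is not acute, so the smallest enclosing circle has AC as diameter.
Centre = midpoint of AC = (0, 1), r² = 180/4 = 45.
Diameter = 2r = 2√45 ≈ 13.416.

13.416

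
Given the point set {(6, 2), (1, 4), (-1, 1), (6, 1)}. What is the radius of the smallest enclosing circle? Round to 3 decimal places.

The minimum enclosing circle of a finite set is fixed by two of the points (as a diameter) or three (as a circumcircle).
The farthest pair is (6, 2)–(-1, 1) with squared distance 50. The circle on this segment as diameter has centre (2.5, 1.5) and r² = 50/4 = 12.5.
Check (1, 4): distance² to centre = 8.5 ≤ 12.5, so it lies inside.
All remaining points lie in this disk, and no smaller disk contains both endpoints, so this is the minimum enclosing circle.
r = √(12.5) ≈ 3.536.

3.536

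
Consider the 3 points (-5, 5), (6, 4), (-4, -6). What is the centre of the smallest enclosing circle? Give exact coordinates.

(1/12, -1/12)

Call the three points A, B, C in the order given.
Side lengths²: AB² = 122, AC² = 122, BC² = 200.
Since BC² = 200 < 122 + 122 = 244, the triangle is acute, so the smallest enclosing circle is the circumcircle.
Circumcentre = (1/12, -1/12), r² = 3721/72.
Centre = (1/12, -1/12).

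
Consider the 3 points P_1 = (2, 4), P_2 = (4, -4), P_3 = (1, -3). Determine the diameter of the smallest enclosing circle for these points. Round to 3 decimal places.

Side lengths²: P_1P_2² = 68, P_1P_3² = 50, P_2P_3² = 10.
Since P_1P_2² = 68 ≥ 50 + 10 = 60, the angle opposite P_1P_2 is not acute, so the smallest enclosing circle has P_1P_2 as diameter.
Centre = midpoint of P_1P_2 = (3, 0), r² = 68/4 = 17.
Diameter = 2r = 2√17 ≈ 8.246.

8.246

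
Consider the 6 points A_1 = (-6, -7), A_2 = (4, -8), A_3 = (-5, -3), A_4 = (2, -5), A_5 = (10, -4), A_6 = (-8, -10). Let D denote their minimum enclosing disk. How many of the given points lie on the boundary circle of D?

2

By Welzl's lemma the MEC is supported by two points (diametrically opposite) or three points (on a circumcircle).
The farthest pair is A_5–A_6 with squared distance 360. The circle on this segment as diameter has centre (1, -7) and r² = 360/4 = 90.
Check A_1: distance² to centre = 49 ≤ 90, so it lies inside.
All remaining points lie in this disk, and no smaller disk contains both endpoints, so this is the minimum enclosing circle.
The points at distance exactly r from the centre are A_5, A_6 — 2 points.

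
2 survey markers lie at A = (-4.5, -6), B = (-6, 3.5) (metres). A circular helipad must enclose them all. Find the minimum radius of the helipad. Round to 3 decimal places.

4.809

The smallest circle enclosing two points has them as diameter endpoints.
Centre = midpoint = (-5.25, -1.25); r² = |AB|²/4 = 92.5/4 = 23.125.
r = √(23.125) ≈ 4.809.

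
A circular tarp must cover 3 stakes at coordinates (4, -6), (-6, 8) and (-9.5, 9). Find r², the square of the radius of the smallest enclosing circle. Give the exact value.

101.8125

Call the three points A, B, C in the order given.
Side lengths²: AB² = 296, AC² = 407.25, BC² = 13.25.
Since AC² = 407.25 ≥ 296 + 13.25 = 309.25, the angle opposite AC is not acute, so the smallest enclosing circle has AC as diameter.
Centre = midpoint of AC = (-2.75, 1.5), r² = 407.25/4 = 101.8125.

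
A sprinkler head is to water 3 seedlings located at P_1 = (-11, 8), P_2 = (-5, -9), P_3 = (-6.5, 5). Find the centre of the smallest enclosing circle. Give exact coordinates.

(-8, -0.5)

Side lengths²: P_1P_2² = 325, P_1P_3² = 29.25, P_2P_3² = 198.25.
Since P_1P_2² = 325 ≥ 198.25 + 29.25 = 227.5, the angle opposite P_1P_2 is not acute, so the smallest enclosing circle has P_1P_2 as diameter.
Centre = midpoint of P_1P_2 = (-8, -0.5), r² = 325/4 = 81.25.
Centre = (-8, -0.5).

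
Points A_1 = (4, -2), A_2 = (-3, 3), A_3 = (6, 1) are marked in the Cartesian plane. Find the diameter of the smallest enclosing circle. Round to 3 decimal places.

Side lengths²: A_1A_2² = 74, A_1A_3² = 13, A_2A_3² = 85.
Since A_2A_3² = 85 < 74 + 13 = 87, the triangle is acute, so the smallest enclosing circle is the circumcircle.
Circumcentre = (91/62, 115/62), r² = 40885/1922.
Diameter = 2r = 2√(40885/1922) ≈ 9.224.

9.224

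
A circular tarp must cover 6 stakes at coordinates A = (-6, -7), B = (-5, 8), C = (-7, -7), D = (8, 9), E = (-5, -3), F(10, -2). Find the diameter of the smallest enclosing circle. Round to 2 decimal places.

21.93

A smallest enclosing disk is always determined by at most three of the input points on its boundary.
The farthest pair is C–D with squared distance 481. The circle on this segment as diameter has centre (0.5, 1) and r² = 481/4 = 120.25.
Check A: distance² to centre = 106.25 ≤ 120.25, so it lies inside.
All remaining points lie in this disk, and no smaller disk contains both endpoints, so this is the minimum enclosing circle.
Diameter = 2r = 2√(120.25) ≈ 21.93.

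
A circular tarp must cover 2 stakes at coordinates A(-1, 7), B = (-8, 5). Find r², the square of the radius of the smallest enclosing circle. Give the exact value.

13.25

The smallest circle enclosing two points has them as diameter endpoints.
Centre = midpoint = (-4.5, 6); r² = |AB|²/4 = 53/4 = 13.25.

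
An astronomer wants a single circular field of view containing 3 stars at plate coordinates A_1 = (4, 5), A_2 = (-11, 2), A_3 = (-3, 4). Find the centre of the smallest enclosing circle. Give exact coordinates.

(-3.5, 3.5)

Side lengths²: A_1A_2² = 234, A_1A_3² = 50, A_2A_3² = 68.
Since A_1A_2² = 234 ≥ 68 + 50 = 118, the angle opposite A_1A_2 is not acute, so the smallest enclosing circle has A_1A_2 as diameter.
Centre = midpoint of A_1A_2 = (-3.5, 3.5), r² = 234/4 = 58.5.
Centre = (-3.5, 3.5).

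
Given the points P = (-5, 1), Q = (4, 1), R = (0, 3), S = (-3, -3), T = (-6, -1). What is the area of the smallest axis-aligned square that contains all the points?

100

The bounding box has width 10 and height 6.
An axis-aligned square enclosing the set must have side ≥ max(width, height).
So the minimum side is max(10, 6) = 10.
Area = 10² = 100.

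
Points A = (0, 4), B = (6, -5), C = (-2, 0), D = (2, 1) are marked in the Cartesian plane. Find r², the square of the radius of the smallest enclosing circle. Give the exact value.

29.25

The minimum enclosing circle of a finite set is fixed by two of the points (as a diameter) or three (as a circumcircle).
The farthest pair is A–B with squared distance 117. The circle on this segment as diameter has centre (3, -0.5) and r² = 117/4 = 29.25.
Check C: distance² to centre = 25.25 ≤ 29.25, so it lies inside.
All remaining points lie in this disk, and no smaller disk contains both endpoints, so this is the minimum enclosing circle.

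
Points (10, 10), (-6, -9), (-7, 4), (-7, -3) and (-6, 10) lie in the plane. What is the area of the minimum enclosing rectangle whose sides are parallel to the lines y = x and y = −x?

In coordinates u = x + y, v = x − y the rectangle is axis-aligned; the map (x,y)→(u,v) scales areas by 2.
u-values: 20, -15, -3, -10, 4; range = 20 − (-15) = 35.
v-values: 0, 3, -11, -4, -16; range = 3 − (-16) = 19.
Area = (35 × 19) / 2 = 332.5.

332.5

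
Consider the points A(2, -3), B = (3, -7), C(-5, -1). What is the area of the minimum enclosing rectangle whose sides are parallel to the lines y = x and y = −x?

In coordinates u = x + y, v = x − y the rectangle is axis-aligned; the map (x,y)→(u,v) scales areas by 2.
u-values: -1, -4, -6; range = -1 − (-6) = 5.
v-values: 5, 10, -4; range = 10 − (-4) = 14.
Area = (5 × 14) / 2 = 35.

35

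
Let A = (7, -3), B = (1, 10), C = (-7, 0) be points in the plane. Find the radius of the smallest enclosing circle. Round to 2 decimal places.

Side lengths²: AB² = 205, AC² = 205, BC² = 164.
Since AC² = 205 < 205 + 164 = 369, the triangle is acute, so the smallest enclosing circle is the circumcircle.
Circumcentre = (0.75, 2), r² = 64.0625.
r = √(64.0625) ≈ 8.00.

8.00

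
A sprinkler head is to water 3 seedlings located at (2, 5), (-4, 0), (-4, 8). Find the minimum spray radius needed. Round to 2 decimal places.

4.37

Call the three points A, B, C in the order given.
Side lengths²: AB² = 61, AC² = 45, BC² = 64.
Since BC² = 64 < 61 + 45 = 106, the triangle is acute, so the smallest enclosing circle is the circumcircle.
Circumcentre = (-2.25, 4), r² = 19.0625.
r = √(19.0625) ≈ 4.37.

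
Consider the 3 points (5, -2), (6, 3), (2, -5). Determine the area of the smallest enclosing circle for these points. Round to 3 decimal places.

Call the three points A, B, C in the order given.
Side lengths²: AB² = 26, AC² = 18, BC² = 80.
Since BC² = 80 ≥ 26 + 18 = 44, the angle opposite BC is not acute, so the smallest enclosing circle has BC as diameter.
Centre = midpoint of BC = (4, -1), r² = 80/4 = 20.
Area = π·r² = π·20 ≈ 62.832.

62.832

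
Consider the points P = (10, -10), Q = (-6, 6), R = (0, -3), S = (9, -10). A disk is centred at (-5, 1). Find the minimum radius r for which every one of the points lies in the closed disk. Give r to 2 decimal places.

The required radius is the distance from (-5, 1) to the farthest point.
Squared distances: 346, 26, 41, 317.
Maximum is 346, attained at P.
r = √346 ≈ 18.60.

18.60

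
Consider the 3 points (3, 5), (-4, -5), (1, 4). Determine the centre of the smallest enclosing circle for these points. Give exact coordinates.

(-0.5, 0)

Call the three points A, B, C in the order given.
Side lengths²: AB² = 149, AC² = 5, BC² = 106.
Since AB² = 149 ≥ 106 + 5 = 111, the angle opposite AB is not acute, so the smallest enclosing circle has AB as diameter.
Centre = midpoint of AB = (-0.5, 0), r² = 149/4 = 37.25.
Centre = (-0.5, 0).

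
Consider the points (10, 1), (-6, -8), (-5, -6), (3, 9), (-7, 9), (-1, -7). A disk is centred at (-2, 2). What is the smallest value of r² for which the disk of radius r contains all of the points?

The required radius is the distance from (-2, 2) to the farthest point.
Squared distances: 145, 116, 73, 74, 74, 82.
Maximum is 145, attained at (10, 1).

145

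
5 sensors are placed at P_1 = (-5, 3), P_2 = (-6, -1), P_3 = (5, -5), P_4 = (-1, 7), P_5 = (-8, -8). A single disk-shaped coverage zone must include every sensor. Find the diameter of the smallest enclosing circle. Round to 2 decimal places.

The minimum enclosing circle of a finite set is fixed by two of the points (as a diameter) or three (as a circumcircle).
The minimum enclosing circle is determined by three boundary points: P_3, P_4, P_5.
Their circumcentre is (-78/29, -39/29) with r² = 60965/841.
The farthest remaining point P_1 is at distance² 20365/841 ≤ 60965/841.
Diameter = 2r = 2√(60965/841) ≈ 17.03.

17.03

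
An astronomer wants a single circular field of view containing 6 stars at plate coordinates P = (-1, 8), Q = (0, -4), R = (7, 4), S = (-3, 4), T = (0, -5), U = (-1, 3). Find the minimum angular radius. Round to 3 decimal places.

6.648

A smallest enclosing disk is always determined by at most three of the input points on its boundary.
The minimum enclosing circle is determined by three boundary points: P, R, T.
Their circumcentre is (0.8, 1.6) with r² = 44.2.
The farthest remaining point Q is at distance² 32 ≤ 44.2.
r = √(44.2) ≈ 6.648.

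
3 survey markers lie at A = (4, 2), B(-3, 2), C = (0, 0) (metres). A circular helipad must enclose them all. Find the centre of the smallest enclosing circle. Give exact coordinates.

(0.5, 2)

Side lengths²: AB² = 49, AC² = 20, BC² = 13.
Since AB² = 49 ≥ 20 + 13 = 33, the angle opposite AB is not acute, so the smallest enclosing circle has AB as diameter.
Centre = midpoint of AB = (0.5, 2), r² = 49/4 = 12.25.
Centre = (0.5, 2).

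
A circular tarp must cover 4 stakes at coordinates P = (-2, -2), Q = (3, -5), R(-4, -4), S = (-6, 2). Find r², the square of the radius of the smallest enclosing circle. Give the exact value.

32.5

The farthest pair is Q–S with squared distance 130. The circle on this segment as diameter has centre (-1.5, -1.5) and r² = 130/4 = 32.5.
Check P: distance² to centre = 0.5 ≤ 32.5, so it lies inside.
All remaining points lie in this disk, and no smaller disk contains both endpoints, so this is the minimum enclosing circle.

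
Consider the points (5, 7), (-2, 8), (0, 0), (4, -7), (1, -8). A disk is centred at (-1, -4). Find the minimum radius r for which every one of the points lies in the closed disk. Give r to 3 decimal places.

The required radius is the distance from (-1, -4) to the farthest point.
Squared distances: 157, 145, 17, 34, 20.
Maximum is 157, attained at (5, 7).
r = √157 ≈ 12.530.

12.530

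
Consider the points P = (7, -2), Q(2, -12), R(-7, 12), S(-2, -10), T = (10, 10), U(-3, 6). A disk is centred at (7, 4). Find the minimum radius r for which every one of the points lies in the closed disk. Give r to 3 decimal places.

The required radius is the distance from (7, 4) to the farthest point.
Squared distances: 36, 281, 260, 277, 45, 104.
Maximum is 281, attained at Q.
r = √281 ≈ 16.763.

16.763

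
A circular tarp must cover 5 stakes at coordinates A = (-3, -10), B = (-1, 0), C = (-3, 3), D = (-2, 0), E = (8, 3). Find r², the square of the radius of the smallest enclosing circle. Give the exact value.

The farthest pair is A–E with squared distance 290. The circle on this segment as diameter has centre (2.5, -3.5) and r² = 290/4 = 72.5.
Check B: distance² to centre = 24.5 ≤ 72.5, so it lies inside.
All remaining points lie in this disk, and no smaller disk contains both endpoints, so this is the minimum enclosing circle.

72.5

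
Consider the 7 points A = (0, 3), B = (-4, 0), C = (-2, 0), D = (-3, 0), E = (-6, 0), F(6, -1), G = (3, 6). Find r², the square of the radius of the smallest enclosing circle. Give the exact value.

A smallest enclosing disk is always determined by at most three of the input points on its boundary.
The minimum enclosing circle is determined by three boundary points: E, F, G.
Their circumcentre is (5/54, 11/18) with r² = 54665/1458.
The farthest remaining point B is at distance² 24965/1458 ≤ 54665/1458.

54665/1458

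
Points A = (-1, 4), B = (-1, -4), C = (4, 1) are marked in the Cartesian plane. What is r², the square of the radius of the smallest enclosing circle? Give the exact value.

17

Side lengths²: AB² = 64, AC² = 34, BC² = 50.
Since AB² = 64 < 50 + 34 = 84, the triangle is acute, so the smallest enclosing circle is the circumcircle.
Circumcentre = (0, 0), r² = 17.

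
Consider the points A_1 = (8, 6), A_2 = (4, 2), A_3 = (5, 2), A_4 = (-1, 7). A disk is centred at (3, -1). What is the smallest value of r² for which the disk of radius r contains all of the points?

80

The required radius is the distance from (3, -1) to the farthest point.
Squared distances: 74, 10, 13, 80.
Maximum is 80, attained at A_4.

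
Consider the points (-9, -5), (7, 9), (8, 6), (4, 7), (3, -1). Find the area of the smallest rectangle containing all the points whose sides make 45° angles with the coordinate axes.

In coordinates u = x + y, v = x − y the rectangle is axis-aligned; the map (x,y)→(u,v) scales areas by 2.
u-values: -14, 16, 14, 11, 2; range = 16 − (-14) = 30.
v-values: -4, -2, 2, -3, 4; range = 4 − (-4) = 8.
Area = (30 × 8) / 2 = 120.

120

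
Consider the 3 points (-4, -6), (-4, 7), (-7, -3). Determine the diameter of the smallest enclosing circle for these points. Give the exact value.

13

Call the three points A, B, C in the order given.
Side lengths²: AB² = 169, AC² = 18, BC² = 109.
Since AB² = 169 ≥ 109 + 18 = 127, the angle opposite AB is not acute, so the smallest enclosing circle has AB as diameter.
Centre = midpoint of AB = (-4, 0.5), r² = 169/4 = 42.25.
Diameter = 2r = 2√(42.25) = 13.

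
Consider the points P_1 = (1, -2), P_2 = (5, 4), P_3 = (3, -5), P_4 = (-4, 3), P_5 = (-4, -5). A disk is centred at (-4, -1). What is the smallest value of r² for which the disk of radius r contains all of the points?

106

The required radius is the distance from (-4, -1) to the farthest point.
Squared distances: 26, 106, 65, 16, 16.
Maximum is 106, attained at P_2.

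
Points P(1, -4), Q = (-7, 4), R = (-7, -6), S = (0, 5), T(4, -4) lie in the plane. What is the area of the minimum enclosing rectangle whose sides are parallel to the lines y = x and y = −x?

171

In coordinates u = x + y, v = x − y the rectangle is axis-aligned; the map (x,y)→(u,v) scales areas by 2.
u-values: -3, -3, -13, 5, 0; range = 5 − (-13) = 18.
v-values: 5, -11, -1, -5, 8; range = 8 − (-11) = 19.
Area = (18 × 19) / 2 = 171.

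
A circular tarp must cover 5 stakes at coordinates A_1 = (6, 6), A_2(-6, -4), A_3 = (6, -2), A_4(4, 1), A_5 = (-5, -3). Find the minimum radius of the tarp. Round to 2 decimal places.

7.81

By Welzl's lemma the MEC is supported by two points (diametrically opposite) or three points (on a circumcircle).
The farthest pair is A_1–A_2 with squared distance 244. The circle on this segment as diameter has centre (0, 1) and r² = 244/4 = 61.
Check A_3: distance² to centre = 45 ≤ 61, so it lies inside.
All remaining points lie in this disk, and no smaller disk contains both endpoints, so this is the minimum enclosing circle.
r = √61 ≈ 7.81.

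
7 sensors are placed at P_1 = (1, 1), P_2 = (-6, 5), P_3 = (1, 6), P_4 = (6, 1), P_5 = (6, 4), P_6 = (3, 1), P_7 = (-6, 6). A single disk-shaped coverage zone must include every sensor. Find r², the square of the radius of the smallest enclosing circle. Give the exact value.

42.25

The farthest pair is P_4–P_7 with squared distance 169. The circle on this segment as diameter has centre (0, 3.5) and r² = 169/4 = 42.25.
Check P_1: distance² to centre = 7.25 ≤ 42.25, so it lies inside.
All remaining points lie in this disk, and no smaller disk contains both endpoints, so this is the minimum enclosing circle.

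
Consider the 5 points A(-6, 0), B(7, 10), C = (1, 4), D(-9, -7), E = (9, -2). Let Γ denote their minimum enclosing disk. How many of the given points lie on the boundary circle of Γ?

2

By Welzl's lemma the MEC is supported by two points (diametrically opposite) or three points (on a circumcircle).
The farthest pair is B–D with squared distance 545. The circle on this segment as diameter has centre (-1, 1.5) and r² = 545/4 = 136.25.
Check A: distance² to centre = 27.25 ≤ 136.25, so it lies inside.
All remaining points lie in this disk, and no smaller disk contains both endpoints, so this is the minimum enclosing circle.
The points at distance exactly r from the centre are B, D — 2 points.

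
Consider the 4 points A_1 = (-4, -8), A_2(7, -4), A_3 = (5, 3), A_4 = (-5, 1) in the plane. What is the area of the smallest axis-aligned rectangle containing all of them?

x ranges over [-5, 7], width 12.
y ranges over [-8, 3], height 11.
Area = 12 × 11 = 132.

132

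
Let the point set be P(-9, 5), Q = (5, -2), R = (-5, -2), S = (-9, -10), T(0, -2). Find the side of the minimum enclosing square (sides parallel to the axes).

15

The bounding box has width 14 and height 15.
An axis-aligned square enclosing the set must have side ≥ max(width, height).
So the minimum side is max(14, 15) = 15.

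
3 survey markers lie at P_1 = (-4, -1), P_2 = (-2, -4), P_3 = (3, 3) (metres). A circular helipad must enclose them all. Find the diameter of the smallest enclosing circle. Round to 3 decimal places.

Side lengths²: P_1P_2² = 13, P_1P_3² = 65, P_2P_3² = 74.
Since P_2P_3² = 74 < 65 + 13 = 78, the triangle is acute, so the smallest enclosing circle is the circumcircle.
Circumcentre = (15/58, -19/58), r² = 31265/1682.
Diameter = 2r = 2√(31265/1682) ≈ 8.623.

8.623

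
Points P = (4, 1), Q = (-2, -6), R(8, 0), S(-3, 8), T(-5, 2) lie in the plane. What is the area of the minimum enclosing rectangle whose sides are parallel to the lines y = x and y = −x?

In coordinates u = x + y, v = x − y the rectangle is axis-aligned; the map (x,y)→(u,v) scales areas by 2.
u-values: 5, -8, 8, 5, -3; range = 8 − (-8) = 16.
v-values: 3, 4, 8, -11, -7; range = 8 − (-11) = 19.
Area = (16 × 19) / 2 = 152.

152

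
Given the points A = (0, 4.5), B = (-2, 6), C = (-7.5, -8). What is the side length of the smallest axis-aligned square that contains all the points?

The bounding box has width 7.5 and height 14.
An axis-aligned square enclosing the set must have side ≥ max(width, height).
So the minimum side is max(7.5, 14) = 14.

14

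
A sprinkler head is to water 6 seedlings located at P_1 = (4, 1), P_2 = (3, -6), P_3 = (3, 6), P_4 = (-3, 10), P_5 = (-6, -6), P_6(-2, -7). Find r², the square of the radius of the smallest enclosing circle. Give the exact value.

75.56640625

By Welzl's lemma the MEC is supported by two points (diametrically opposite) or three points (on a circumcircle).
The minimum enclosing circle is determined by three boundary points: P_2, P_4, P_5.
Their circumcentre is (-1.5, 1.4375) with r² = 75.56640625.
The farthest remaining point P_6 is at distance² 71.44140625 ≤ 75.56640625.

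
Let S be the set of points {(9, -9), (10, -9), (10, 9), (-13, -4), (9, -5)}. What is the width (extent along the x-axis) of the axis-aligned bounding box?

23

max x = 10, min x = -13, so width = 23.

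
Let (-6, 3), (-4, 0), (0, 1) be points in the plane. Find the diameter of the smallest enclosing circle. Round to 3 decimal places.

6.325

Call the three points A, B, C in the order given.
Side lengths²: AB² = 13, AC² = 40, BC² = 17.
Since AC² = 40 ≥ 17 + 13 = 30, the angle opposite AC is not acute, so the smallest enclosing circle has AC as diameter.
Centre = midpoint of AC = (-3, 2), r² = 40/4 = 10.
Diameter = 2r = 2√10 ≈ 6.325.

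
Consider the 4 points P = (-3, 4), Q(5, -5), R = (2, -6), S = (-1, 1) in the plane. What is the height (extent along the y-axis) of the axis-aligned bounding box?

max y = 4, min y = -6, so height = 10.

10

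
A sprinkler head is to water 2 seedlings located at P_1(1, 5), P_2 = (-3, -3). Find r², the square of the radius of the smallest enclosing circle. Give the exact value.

The smallest circle enclosing two points has them as diameter endpoints.
Centre = midpoint = (-1, 1); r² = |P_1P_2|²/4 = 80/4 = 20.

20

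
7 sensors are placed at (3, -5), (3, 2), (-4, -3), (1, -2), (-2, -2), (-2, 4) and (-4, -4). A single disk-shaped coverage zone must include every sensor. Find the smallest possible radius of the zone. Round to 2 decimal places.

5.18

A smallest enclosing disk is always determined by at most three of the input points on its boundary.
The minimum enclosing circle is determined by three boundary points: (3, -5), (-2, 4), (-4, -4).
Their circumcentre is (1/29, -22/29) with r² = 22525/841.
The farthest remaining point (-4, -3) is at distance² 17914/841 ≤ 22525/841.
r = √(22525/841) ≈ 5.18.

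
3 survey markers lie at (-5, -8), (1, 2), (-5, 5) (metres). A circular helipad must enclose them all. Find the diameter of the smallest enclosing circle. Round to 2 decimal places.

13.04

Call the three points A, B, C in the order given.
Side lengths²: AB² = 136, AC² = 169, BC² = 45.
Since AC² = 169 < 136 + 45 = 181, the triangle is acute, so the smallest enclosing circle is the circumcircle.
Circumcentre = (-4.5, -1.5), r² = 42.5.
Diameter = 2r = 2√(42.5) ≈ 13.04.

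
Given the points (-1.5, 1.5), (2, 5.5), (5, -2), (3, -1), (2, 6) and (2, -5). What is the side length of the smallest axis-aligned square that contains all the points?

11

The bounding box has width 6.5 and height 11.
An axis-aligned square enclosing the set must have side ≥ max(width, height).
So the minimum side is max(6.5, 11) = 11.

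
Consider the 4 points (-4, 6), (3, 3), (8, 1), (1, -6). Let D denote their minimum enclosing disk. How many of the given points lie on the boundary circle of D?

3

The minimum enclosing circle is determined by three boundary points: (-4, 6), (8, 1), (1, -6).
Their circumcentre is (33/34, 35/34) with r² = 28561/578.
The farthest remaining point (3, 3) is at distance² 4625/578 ≤ 28561/578.
The points at distance exactly r from the centre are (-4, 6), (8, 1), (1, -6) — 3 points.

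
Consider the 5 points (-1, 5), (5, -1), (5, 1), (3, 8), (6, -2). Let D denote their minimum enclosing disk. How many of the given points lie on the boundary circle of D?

3

A smallest enclosing disk is always determined by at most three of the input points on its boundary.
The minimum enclosing circle is determined by three boundary points: (-1, 5), (3, 8), (6, -2).
Their circumcentre is (53/14, 39/14) with r² = 2725/98.
The farthest remaining point (5, -1) is at distance² 1549/98 ≤ 2725/98.
The points at distance exactly r from the centre are (-1, 5), (3, 8), (6, -2) — 3 points.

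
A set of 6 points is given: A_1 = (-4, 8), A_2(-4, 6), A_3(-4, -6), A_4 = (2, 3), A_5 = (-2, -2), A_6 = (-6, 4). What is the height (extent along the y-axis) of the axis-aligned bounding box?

max y = 8, min y = -6, so height = 14.

14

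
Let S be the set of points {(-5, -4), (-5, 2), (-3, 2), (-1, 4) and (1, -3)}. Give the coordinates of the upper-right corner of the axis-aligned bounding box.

x-range [-5, 1], y-range [-4, 4].
The upper-right corner is (1, 4).

(1, 4)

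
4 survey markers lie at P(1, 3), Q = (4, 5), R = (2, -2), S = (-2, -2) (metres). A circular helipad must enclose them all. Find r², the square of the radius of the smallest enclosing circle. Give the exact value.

21.25

The farthest pair is Q–S with squared distance 85. The circle on this segment as diameter has centre (1, 1.5) and r² = 85/4 = 21.25.
Check P: distance² to centre = 2.25 ≤ 21.25, so it lies inside.
All remaining points lie in this disk, and no smaller disk contains both endpoints, so this is the minimum enclosing circle.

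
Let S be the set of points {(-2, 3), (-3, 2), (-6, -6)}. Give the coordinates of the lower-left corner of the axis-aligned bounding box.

x-range [-6, -2], y-range [-6, 3].
The lower-left corner is (-6, -6).

(-6, -6)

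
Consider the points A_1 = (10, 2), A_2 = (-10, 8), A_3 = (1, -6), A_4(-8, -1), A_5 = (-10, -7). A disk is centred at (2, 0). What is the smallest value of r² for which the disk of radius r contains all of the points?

The required radius is the distance from (2, 0) to the farthest point.
Squared distances: 68, 208, 37, 101, 193.
Maximum is 208, attained at A_2.

208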